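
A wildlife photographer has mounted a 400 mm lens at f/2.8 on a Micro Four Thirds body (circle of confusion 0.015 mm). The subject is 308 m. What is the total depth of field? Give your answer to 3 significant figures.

Hyperfocal distance H = f²/(N·c) + f = 400²/(2.8 × 0.015) + 400 = 160000/0.042 + 400 ≈ 3809923.8 mm ≈ 3810 m.
Near limit Dn = s·(H − f)/(H + s − 2f) = 308000 × (3809923.8 − 400) / (3809923.8 + 308000 − 2 × 400) = 308000 × 3809523.8 / 4117123.8 ≈ 284989 mm.
Far limit Df = s·(H − f)/(H − s) = 308000 × (3809923.8 − 400) / (3809923.8 − 308000) = 308000 × 3809523.8 / 3501923.8 ≈ 335054 mm.
Depth of field = Df − Dn = 335054 − 284989 ≈ 50065 mm ≈ 50.1 m.

50.1 m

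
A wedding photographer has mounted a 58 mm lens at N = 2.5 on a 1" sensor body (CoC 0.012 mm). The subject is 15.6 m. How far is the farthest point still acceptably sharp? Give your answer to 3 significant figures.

18.1 m

Hyperfocal distance H = f²/(N·c) + f = 58²/(2.5 × 0.012) + 58 = 3364/0.03 + 58 ≈ 112191.3 mm ≈ 112.2 m.
Far limit Df = s·(H − f)/(H − s) = 15600 × (112191.3 − 58) / (112191.3 − 15600) = 15600 × 112133.3 / 96591.3 ≈ 18110 mm ≈ 18.1 m.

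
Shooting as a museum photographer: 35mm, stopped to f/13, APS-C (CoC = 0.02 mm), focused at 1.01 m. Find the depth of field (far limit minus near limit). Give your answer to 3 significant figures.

437 mm

Hyperfocal distance H = f²/(N·c) + f = 35²/(13 × 0.02) + 35 = 1225/0.26 + 35 ≈ 4746.5 mm ≈ 4.747 m.
Near limit Dn = s·(H − f)/(H + s − 2f) = 1010 × (4746.5 − 35) / (4746.5 + 1010 − 2 × 35) = 1010 × 4711.5 / 5686.5 ≈ 836.83 mm.
Far limit Df = s·(H − f)/(H − s) = 1010 × (4746.5 − 35) / (4746.5 − 1010) = 1010 × 4711.5 / 3736.5 ≈ 1273.55 mm.
Depth of field = Df − Dn = 1273.55 − 836.83 ≈ 436.72 mm.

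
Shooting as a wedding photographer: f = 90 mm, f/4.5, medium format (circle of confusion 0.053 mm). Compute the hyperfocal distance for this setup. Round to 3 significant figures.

Hyperfocal distance H = f²/(N·c) + f = 90²/(4.5 × 0.053) + 90 = 8100/0.2385 + 90 ≈ 34052.3 mm ≈ 34.1 m.

34.1 m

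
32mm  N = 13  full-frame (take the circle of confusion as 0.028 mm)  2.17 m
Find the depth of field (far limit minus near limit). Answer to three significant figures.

Hyperfocal distance H = f²/(N·c) + f = 32²/(13 × 0.028) + 32 = 1024/0.364 + 32 ≈ 2845.2 mm ≈ 2.845 m.
Near limit Dn = s·(H − f)/(H + s − 2f) = 2170 × (2845.2 − 32) / (2845.2 + 2170 − 2 × 32) = 2170 × 2813.2 / 4951.2 ≈ 1233.0 mm.
Far limit Df = s·(H − f)/(H − s) = 2170 × (2845.2 − 32) / (2845.2 − 2170) = 2170 × 2813.2 / 675.2 ≈ 9041.4 mm.
Depth of field = Df − Dn = 9041.4 − 1233.0 ≈ 7808.4 mm ≈ 7.81 m.

7.81 m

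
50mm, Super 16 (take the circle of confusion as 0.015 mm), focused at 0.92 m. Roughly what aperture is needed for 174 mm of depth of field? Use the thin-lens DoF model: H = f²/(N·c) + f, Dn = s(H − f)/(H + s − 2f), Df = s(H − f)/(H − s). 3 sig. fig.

Write h = H − f = f²/(N·c). The thin-lens limits are Dn = s·h/(h + (s−f)) and Df = s·h/(h − (s−f)), so DoF = Df − Dn = 2·s·(s−f)·h / (h² − (s−f)²).
That is a quadratic in h: DoF·h² − 2·s·(s−f)·h − DoF·(s−f)² = 0 ⇒ h = (s−f)·(s + √(s² + DoF²)) / DoF = 870 × (920 + √(920² + 174²)) / 174 = 870 × (920 + 936.310) / 174 ≈ 9281.5 mm.
Then N = f²/(c·h) = 50² / (0.015 × 9281.5) = 2500 / 139.22 ≈ 18.

f/18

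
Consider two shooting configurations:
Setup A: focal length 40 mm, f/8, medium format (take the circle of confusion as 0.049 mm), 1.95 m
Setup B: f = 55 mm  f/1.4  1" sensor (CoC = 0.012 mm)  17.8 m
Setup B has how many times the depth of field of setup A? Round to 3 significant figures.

Setup A: H = 40²/(8×0.049) + 40 ≈ 4121.6 mm; DoF = Df − Dn = 3665.1 − 1328.4 ≈ 2336.7 mm.
Setup B: H = 55²/(1.4×0.012) + 55 ≈ 180114.5 mm; DoF = Df − Dn = 19746.0 − 16203.2 ≈ 3542.8 mm.
Ratio = 3542.8 / 2336.7 ≈ 1.52.

1.52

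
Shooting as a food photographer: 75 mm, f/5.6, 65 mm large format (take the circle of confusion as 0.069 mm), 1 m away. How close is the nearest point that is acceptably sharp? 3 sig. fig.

0.940 m

Hyperfocal distance H = f²/(N·c) + f = 75²/(5.6 × 0.069) + 75 = 5625/0.3864 + 75 ≈ 14632.5 mm ≈ 14.63 m.
Near limit Dn = s·(H − f)/(H + s − 2f) = 1000 × (14632.5 − 75) / (14632.5 + 1000 − 2 × 75) = 1000 × 14557.5 / 15482.5 ≈ 940.25 mm ≈ 0.940 m.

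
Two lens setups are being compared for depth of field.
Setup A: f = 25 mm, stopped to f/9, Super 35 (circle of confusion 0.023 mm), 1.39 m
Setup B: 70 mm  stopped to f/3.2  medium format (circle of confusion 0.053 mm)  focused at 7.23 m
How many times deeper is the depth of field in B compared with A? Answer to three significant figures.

Setup A: H = 25²/(9×0.023) + 25 ≈ 3044.3 mm; DoF = Df − Dn = 2536.9 − 957.2 ≈ 1579.7 mm.
Setup B: H = 70²/(3.2×0.053) + 70 ≈ 28961.5 mm; DoF = Df − Dn = 9612.1 − 5794.1 ≈ 3818.0 mm.
Ratio = 3818.0 / 1579.7 ≈ 2.42.

2.42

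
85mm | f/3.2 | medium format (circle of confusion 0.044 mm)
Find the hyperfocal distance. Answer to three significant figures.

Hyperfocal distance H = f²/(N·c) + f = 85²/(3.2 × 0.044) + 85 = 7225/0.1408 + 85 ≈ 51398.9 mm ≈ 51.4 m.

51.4 m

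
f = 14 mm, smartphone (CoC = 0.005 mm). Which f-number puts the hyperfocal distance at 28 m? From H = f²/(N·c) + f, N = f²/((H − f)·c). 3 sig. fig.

f/1.40

Rearrange H = f²/(N·c) + f for N: N = f² / ((H − f)·c).
N = 14² / ((28000 − 14) × 0.005) = 196 / 139.9 ≈ 1.40.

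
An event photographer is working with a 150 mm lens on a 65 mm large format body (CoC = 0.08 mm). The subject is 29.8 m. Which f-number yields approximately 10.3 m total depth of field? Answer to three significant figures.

f/1.59

Write h = H − f = f²/(N·c). The thin-lens limits are Dn = s·h/(h + (s−f)) and Df = s·h/(h − (s−f)), so DoF = Df − Dn = 2·s·(s−f)·h / (h² − (s−f)²).
That is a quadratic in h: DoF·h² − 2·s·(s−f)·h − DoF·(s−f)² = 0 ⇒ h = (s−f)·(s + √(s² + DoF²)) / DoF = 29650 × (29800 + √(29800² + 10300²)) / 10300 = 29650 × (29800 + 31529.8) / 10300 ≈ 176547 mm.
Then N = f²/(c·h) = 150² / (0.08 × 176547) = 22500 / 14124 ≈ 1.59.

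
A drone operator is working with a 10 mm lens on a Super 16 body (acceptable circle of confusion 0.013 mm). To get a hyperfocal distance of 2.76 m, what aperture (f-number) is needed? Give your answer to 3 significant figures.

f/2.80

Rearrange H = f²/(N·c) + f for N: N = f² / ((H − f)·c).
N = 10² / ((2760 − 10) × 0.013) = 100 / 35.75 ≈ 2.80.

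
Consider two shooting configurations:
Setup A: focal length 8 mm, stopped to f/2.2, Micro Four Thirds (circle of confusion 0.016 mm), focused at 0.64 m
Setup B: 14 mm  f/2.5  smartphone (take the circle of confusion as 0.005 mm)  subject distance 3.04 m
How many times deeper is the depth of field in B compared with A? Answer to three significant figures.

2.41

Setup A: H = 8²/(2.2×0.016) + 8 ≈ 1826.2 mm; DoF = Df − Dn = 980.99 − 474.92 ≈ 506.07 mm.
Setup B: H = 14²/(2.5×0.005) + 14 ≈ 15694.0 mm; DoF = Df − Dn = 3767.0 − 2548.2 ≈ 1218.8 mm.
Ratio = 1218.8 / 506.07 ≈ 2.41.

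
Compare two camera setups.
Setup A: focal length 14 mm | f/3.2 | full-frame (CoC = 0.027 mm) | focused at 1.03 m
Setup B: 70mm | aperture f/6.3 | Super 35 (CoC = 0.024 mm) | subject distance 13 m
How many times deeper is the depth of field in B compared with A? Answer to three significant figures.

10.7

Setup A: H = 14²/(3.2×0.027) + 14 ≈ 2282.5 mm; DoF = Df − Dn = 1865.5 − 711.4 ≈ 1154.1 mm.
Setup B: H = 70²/(6.3×0.024) + 70 ≈ 32477.4 mm; DoF = Df − Dn = 21630 − 9292 ≈ 12338 mm.
Ratio = 12338 / 1154.1 ≈ 10.7.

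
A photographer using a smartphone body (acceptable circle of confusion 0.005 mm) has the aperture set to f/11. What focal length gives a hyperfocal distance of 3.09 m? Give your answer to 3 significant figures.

From H = f²/(N·c) + f, with f ≪ H: f ≈ √(H·N·c) = √(3090 × 11 × 0.005) = √169.95 ≈ 13.04 mm.
The +f correction barely moves this — solving exactly, f² + N·c·f − N·c·H = 0 ⇒ f = (−N·c + √((N·c)² + 4·N·c·H))/2 = (−0.055 + √679.80)/2 ≈ 13.009 mm, so f ≈ 13.0 mm.

13.0 mm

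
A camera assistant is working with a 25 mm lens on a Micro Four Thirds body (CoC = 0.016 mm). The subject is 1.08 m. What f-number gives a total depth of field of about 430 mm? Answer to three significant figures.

Write h = H − f = f²/(N·c). The thin-lens limits are Dn = s·h/(h + (s−f)) and Df = s·h/(h − (s−f)), so DoF = Df − Dn = 2·s·(s−f)·h / (h² − (s−f)²).
That is a quadratic in h: DoF·h² − 2·s·(s−f)·h − DoF·(s−f)² = 0 ⇒ h = (s−f)·(s + √(s² + DoF²)) / DoF = 1055 × (1080 + √(1080² + 430²)) / 430 = 1055 × (1080 + 1162.45) / 430 ≈ 5501.8 mm.
Then N = f²/(c·h) = 25² / (0.016 × 5501.8) = 625 / 88.029 ≈ 7.10.

f/7.10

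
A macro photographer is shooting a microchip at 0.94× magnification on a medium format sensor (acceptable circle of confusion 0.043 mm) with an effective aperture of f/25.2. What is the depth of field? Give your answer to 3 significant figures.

At magnification m, DoF ≈ 2·N_eff·c/m² = 2 × 25.2 × 0.043 / 0.94² = 2.167 / 0.8836 ≈ 2.45 mm.

2.45 mm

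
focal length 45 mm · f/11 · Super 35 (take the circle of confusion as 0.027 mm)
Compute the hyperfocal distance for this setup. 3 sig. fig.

Hyperfocal distance H = f²/(N·c) + f = 45²/(11 × 0.027) + 45 = 2025/0.297 + 45 ≈ 6863.2 mm ≈ 6.86 m.

6.86 m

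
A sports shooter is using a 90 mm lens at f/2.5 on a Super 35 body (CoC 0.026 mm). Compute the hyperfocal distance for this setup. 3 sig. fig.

125 m

Hyperfocal distance H = f²/(N·c) + f = 90²/(2.5 × 0.026) + 90 = 8100/0.065 + 90 ≈ 124705.4 mm ≈ 125 m.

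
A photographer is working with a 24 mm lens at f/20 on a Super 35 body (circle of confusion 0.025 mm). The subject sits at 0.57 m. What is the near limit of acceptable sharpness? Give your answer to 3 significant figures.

Hyperfocal distance H = f²/(N·c) + f = 24²/(20 × 0.025) + 24 = 576/0.5 + 24 ≈ 1176.0 mm ≈ 1.176 m.
Near limit Dn = s·(H − f)/(H + s − 2f) = 570 × (1176.0 − 24) / (1176.0 + 570 − 2 × 24) = 570 × 1152.0 / 1698.0 ≈ 386.71 mm.

387 mm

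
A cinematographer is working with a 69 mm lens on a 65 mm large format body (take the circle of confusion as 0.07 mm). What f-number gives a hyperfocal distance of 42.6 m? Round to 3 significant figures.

f/1.60

Rearrange H = f²/(N·c) + f for N: N = f² / ((H − f)·c).
N = 69² / ((42600 − 69) × 0.07) = 4761 / 2977 ≈ 1.60.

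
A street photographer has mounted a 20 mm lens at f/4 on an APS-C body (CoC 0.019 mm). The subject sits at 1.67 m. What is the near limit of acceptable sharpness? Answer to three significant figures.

1.27 m

Hyperfocal distance H = f²/(N·c) + f = 20²/(4 × 0.019) + 20 = 400/0.076 + 20 ≈ 5283.2 mm ≈ 5.283 m.
Near limit Dn = s·(H − f)/(H + s − 2f) = 1670 × (5283.2 − 20) / (5283.2 + 1670 − 2 × 20) = 1670 × 5263.2 / 6913.2 ≈ 1271.4 mm ≈ 1.27 m.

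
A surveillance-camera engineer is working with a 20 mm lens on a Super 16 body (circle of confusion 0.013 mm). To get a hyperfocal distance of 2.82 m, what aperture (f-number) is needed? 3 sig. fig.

f/11

Rearrange H = f²/(N·c) + f for N: N = f² / ((H − f)·c).
N = 20² / ((2820 − 20) × 0.013) = 400 / 36.40 ≈ 11.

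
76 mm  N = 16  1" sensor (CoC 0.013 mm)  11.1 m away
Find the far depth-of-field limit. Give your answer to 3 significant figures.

18.4 m

Hyperfocal distance H = f²/(N·c) + f = 76²/(16 × 0.013) + 76 = 5776/0.208 + 76 ≈ 27845.2 mm ≈ 27.85 m.
Far limit Df = s·(H − f)/(H − s) = 11100 × (27845.2 − 76) / (27845.2 − 11100) = 11100 × 27769.2 / 16745.2 ≈ 18408 mm ≈ 18.4 m.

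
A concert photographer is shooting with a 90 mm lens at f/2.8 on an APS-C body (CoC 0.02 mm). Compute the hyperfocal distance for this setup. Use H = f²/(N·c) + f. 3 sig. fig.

145 m

Hyperfocal distance H = f²/(N·c) + f = 90²/(2.8 × 0.02) + 90 = 8100/0.056 + 90 ≈ 144732.9 mm ≈ 145 m.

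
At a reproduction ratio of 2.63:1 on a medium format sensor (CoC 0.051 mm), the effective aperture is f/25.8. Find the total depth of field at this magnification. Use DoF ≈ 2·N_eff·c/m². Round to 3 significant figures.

At magnification m, DoF ≈ 2·N_eff·c/m² = 2 × 25.8 × 0.051 / 2.63² = 2.632 / 6.917 ≈ 0.38 mm.

0.380 mm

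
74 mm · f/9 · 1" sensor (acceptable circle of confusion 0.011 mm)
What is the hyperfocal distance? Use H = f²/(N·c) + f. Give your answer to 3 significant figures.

55.4 m

Hyperfocal distance H = f²/(N·c) + f = 74²/(9 × 0.011) + 74 = 5476/0.099 + 74 ≈ 55387.1 mm ≈ 55.4 m.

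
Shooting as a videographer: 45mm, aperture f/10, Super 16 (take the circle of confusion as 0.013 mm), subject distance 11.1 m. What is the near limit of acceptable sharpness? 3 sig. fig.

Hyperfocal distance H = f²/(N·c) + f = 45²/(10 × 0.013) + 45 = 2025/0.13 + 45 ≈ 15621.9 mm ≈ 15.62 m.
Near limit Dn = s·(H − f)/(H + s − 2f) = 11100 × (15621.9 − 45) / (15621.9 + 11100 − 2 × 45) = 11100 × 15576.9 / 26631.9 ≈ 6492.4 mm ≈ 6.49 m.

6.49 m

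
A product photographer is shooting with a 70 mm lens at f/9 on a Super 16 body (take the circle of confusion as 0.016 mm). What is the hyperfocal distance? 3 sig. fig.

Hyperfocal distance H = f²/(N·c) + f = 70²/(9 × 0.016) + 70 = 4900/0.144 + 70 ≈ 34097.8 mm ≈ 34.1 m.

34.1 m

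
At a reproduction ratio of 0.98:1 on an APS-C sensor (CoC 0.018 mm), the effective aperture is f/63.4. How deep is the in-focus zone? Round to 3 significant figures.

2.38 mm

At magnification m, DoF ≈ 2·N_eff·c/m² = 2 × 63.4 × 0.018 / 0.98² = 2.282 / 0.9604 ≈ 2.38 mm.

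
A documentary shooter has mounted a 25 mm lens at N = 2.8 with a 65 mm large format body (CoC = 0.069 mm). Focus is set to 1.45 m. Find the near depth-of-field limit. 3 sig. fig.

1.01 m

Hyperfocal distance H = f²/(N·c) + f = 25²/(2.8 × 0.069) + 25 = 625/0.1932 + 25 ≈ 3260.0 mm ≈ 3.260 m.
Near limit Dn = s·(H − f)/(H + s − 2f) = 1450 × (3260.0 − 25) / (3260.0 + 1450 − 2 × 25) = 1450 × 3235.0 / 4660.0 ≈ 1006.6 mm ≈ 1.01 m.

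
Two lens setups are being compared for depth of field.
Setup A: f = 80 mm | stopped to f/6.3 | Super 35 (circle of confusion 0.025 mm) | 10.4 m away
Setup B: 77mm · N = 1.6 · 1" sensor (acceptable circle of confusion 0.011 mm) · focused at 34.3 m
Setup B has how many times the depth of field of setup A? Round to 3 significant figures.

1.25

Setup A: H = 80²/(6.3×0.025) + 80 ≈ 40714.9 mm; DoF = Df − Dn = 13940.4 − 8293.7 ≈ 5646.7 mm.
Setup B: H = 77²/(1.6×0.011) + 77 ≈ 336952.0 mm; DoF = Df − Dn = 38178.5 − 31136.8 ≈ 7041.7 mm.
Ratio = 7041.7 / 5646.7 ≈ 1.25.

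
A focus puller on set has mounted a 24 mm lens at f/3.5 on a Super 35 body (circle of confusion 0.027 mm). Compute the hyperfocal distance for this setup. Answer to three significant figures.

6.12 m

Hyperfocal distance H = f²/(N·c) + f = 24²/(3.5 × 0.027) + 24 = 576/0.0945 + 24 ≈ 6119.2 mm ≈ 6.12 m.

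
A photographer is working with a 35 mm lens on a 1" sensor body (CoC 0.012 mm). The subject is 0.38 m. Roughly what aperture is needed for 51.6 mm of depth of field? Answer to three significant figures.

Write h = H − f = f²/(N·c). The thin-lens limits are Dn = s·h/(h + (s−f)) and Df = s·h/(h − (s−f)), so DoF = Df − Dn = 2·s·(s−f)·h / (h² − (s−f)²).
That is a quadratic in h: DoF·h² − 2·s·(s−f)·h − DoF·(s−f)² = 0 ⇒ h = (s−f)·(s + √(s² + DoF²)) / DoF = 345 × (380 + √(380² + 51.6²)) / 51.6 = 345 × (380 + 383.487) / 51.6 ≈ 5104.7 mm.
Then N = f²/(c·h) = 35² / (0.012 × 5104.7) = 1225 / 61.257 ≈ 20.

f/20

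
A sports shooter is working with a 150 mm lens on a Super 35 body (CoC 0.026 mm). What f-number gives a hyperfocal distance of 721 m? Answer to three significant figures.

Rearrange H = f²/(N·c) + f for N: N = f² / ((H − f)·c).
N = 150² / ((721000 − 150) × 0.026) = 22500 / 18742 ≈ 1.20.

f/1.20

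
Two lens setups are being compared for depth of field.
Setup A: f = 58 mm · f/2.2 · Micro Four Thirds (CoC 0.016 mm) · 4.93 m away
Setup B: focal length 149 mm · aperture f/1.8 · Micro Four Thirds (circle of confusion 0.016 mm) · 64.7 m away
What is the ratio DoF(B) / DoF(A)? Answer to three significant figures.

Setup A: H = 58²/(2.2×0.016) + 58 ≈ 95626.2 mm; DoF = Df − Dn = 5194.83 − 4690.86 ≈ 503.97 mm.
Setup B: H = 149²/(1.8×0.016) + 149 ≈ 771017.1 mm; DoF = Df − Dn = 70613 − 59701 ≈ 10912 mm.
Ratio = 10912 / 503.97 ≈ 21.7.

21.7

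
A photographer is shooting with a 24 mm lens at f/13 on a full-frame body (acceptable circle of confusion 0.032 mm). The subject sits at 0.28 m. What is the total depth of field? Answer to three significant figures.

107 mm

Hyperfocal distance H = f²/(N·c) + f = 24²/(13 × 0.032) + 24 = 576/0.416 + 24 ≈ 1408.6 mm ≈ 1.409 m.
Near limit Dn = s·(H − f)/(H + s − 2f) = 280 × (1408.6 − 24) / (1408.6 + 280 − 2 × 24) = 280 × 1384.6 / 1640.6 ≈ 236.31 mm.
Far limit Df = s·(H − f)/(H − s) = 280 × (1408.6 − 24) / (1408.6 − 280) = 280 × 1384.6 / 1128.6 ≈ 343.51 mm.
Depth of field = Df − Dn = 343.51 − 236.31 ≈ 107.20 mm.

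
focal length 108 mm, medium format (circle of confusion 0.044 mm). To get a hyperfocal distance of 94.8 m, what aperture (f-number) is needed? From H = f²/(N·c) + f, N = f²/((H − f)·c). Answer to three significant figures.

Rearrange H = f²/(N·c) + f for N: N = f² / ((H − f)·c).
N = 108² / ((94800 − 108) × 0.044) = 11664 / 4166 ≈ 2.80.

f/2.80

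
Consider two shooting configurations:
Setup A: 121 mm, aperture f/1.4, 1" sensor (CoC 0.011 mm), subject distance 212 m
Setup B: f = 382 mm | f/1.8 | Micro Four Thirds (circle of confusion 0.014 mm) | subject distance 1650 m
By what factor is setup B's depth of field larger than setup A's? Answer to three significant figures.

Setup A: H = 121²/(1.4×0.011) + 121 ≈ 950835.3 mm; DoF = Df − Dn = 272796 − 173364 ≈ 99432 mm.
Setup B: H = 382²/(1.8×0.014) + 382 ≈ 5791016.9 mm; DoF = Df − Dn = 2307295 − 1284170 ≈ 1023125 mm.
Ratio = 1023125 / 99432 ≈ 10.3.

10.3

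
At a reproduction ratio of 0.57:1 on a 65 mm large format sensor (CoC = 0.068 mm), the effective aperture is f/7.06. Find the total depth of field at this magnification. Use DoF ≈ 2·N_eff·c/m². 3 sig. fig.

At magnification m, DoF ≈ 2·N_eff·c/m² = 2 × 7.06 × 0.068 / 0.57² = 0.9602 / 0.3249 ≈ 2.96 mm.

2.96 mm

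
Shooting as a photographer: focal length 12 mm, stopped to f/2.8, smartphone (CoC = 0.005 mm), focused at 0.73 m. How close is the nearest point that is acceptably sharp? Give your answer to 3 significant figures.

0.682 m

Hyperfocal distance H = f²/(N·c) + f = 12²/(2.8 × 0.005) + 12 = 144/0.014 + 12 ≈ 10297.7 mm ≈ 10.30 m.
Near limit Dn = s·(H − f)/(H + s − 2f) = 730 × (10297.7 − 12) / (10297.7 + 730 − 2 × 12) = 730 × 10285.7 / 11003.7 ≈ 682.37 mm ≈ 0.682 m.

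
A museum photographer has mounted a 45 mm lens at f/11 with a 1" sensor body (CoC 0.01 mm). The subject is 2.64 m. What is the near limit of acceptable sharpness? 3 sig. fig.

2.31 m

Hyperfocal distance H = f²/(N·c) + f = 45²/(11 × 0.01) + 45 = 2025/0.11 + 45 ≈ 18454.1 mm ≈ 18.45 m.
Near limit Dn = s·(H − f)/(H + s − 2f) = 2640 × (18454.1 − 45) / (18454.1 + 2640 − 2 × 45) = 2640 × 18409.1 / 21004.1 ≈ 2313.8 mm ≈ 2.31 m.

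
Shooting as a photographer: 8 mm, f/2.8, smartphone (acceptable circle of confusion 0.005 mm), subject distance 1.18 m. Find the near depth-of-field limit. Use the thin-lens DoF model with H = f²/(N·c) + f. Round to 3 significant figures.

Hyperfocal distance H = f²/(N·c) + f = 8²/(2.8 × 0.005) + 8 = 64/0.014 + 8 ≈ 4579.4 mm ≈ 4.579 m.
Near limit Dn = s·(H − f)/(H + s − 2f) = 1180 × (4579.4 − 8) / (4579.4 + 1180 − 2 × 8) = 1180 × 4571.4 / 5743.4 ≈ 939.21 mm ≈ 0.939 m.

0.939 m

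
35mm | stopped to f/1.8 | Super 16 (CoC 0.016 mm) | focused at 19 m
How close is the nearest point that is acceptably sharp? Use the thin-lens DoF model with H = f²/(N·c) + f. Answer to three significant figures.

13.1 m

Hyperfocal distance H = f²/(N·c) + f = 35²/(1.8 × 0.016) + 35 = 1225/0.0288 + 35 ≈ 42569.7 mm ≈ 42.57 m.
Near limit Dn = s·(H − f)/(H + s − 2f) = 19000 × (42569.7 − 35) / (42569.7 + 19000 − 2 × 35) = 19000 × 42534.7 / 61499.7 ≈ 13141 mm ≈ 13.1 m.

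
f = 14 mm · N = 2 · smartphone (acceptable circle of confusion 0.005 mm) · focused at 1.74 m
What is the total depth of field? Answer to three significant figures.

Hyperfocal distance H = f²/(N·c) + f = 14²/(2 × 0.005) + 14 = 196/0.01 + 14 ≈ 19614.0 mm ≈ 19.61 m.
Near limit Dn = s·(H − f)/(H + s − 2f) = 1740 × (19614.0 − 14) / (19614.0 + 1740 − 2 × 14) = 1740 × 19600.0 / 21326.0 ≈ 1599.17 mm.
Far limit Df = s·(H − f)/(H − s) = 1740 × (19614.0 − 14) / (19614.0 − 1740) = 1740 × 19600.0 / 17874.0 ≈ 1908.02 mm.
Depth of field = Df − Dn = 1908.02 − 1599.17 ≈ 308.85 mm.

309 mm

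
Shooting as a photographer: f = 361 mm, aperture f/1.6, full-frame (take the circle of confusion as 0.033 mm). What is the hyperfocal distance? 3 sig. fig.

Hyperfocal distance H = f²/(N·c) + f = 361²/(1.6 × 0.033) + 361 = 130321/0.0528 + 361 ≈ 2468561.8 mm ≈ 2470 m.

2470 m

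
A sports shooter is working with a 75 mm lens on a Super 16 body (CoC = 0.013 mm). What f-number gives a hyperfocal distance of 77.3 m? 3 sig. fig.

Rearrange H = f²/(N·c) + f for N: N = f² / ((H − f)·c).
N = 75² / ((77300 − 75) × 0.013) = 5625 / 1004 ≈ 5.60.

f/5.60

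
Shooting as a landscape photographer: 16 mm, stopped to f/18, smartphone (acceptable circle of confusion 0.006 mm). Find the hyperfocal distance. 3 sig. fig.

Hyperfocal distance H = f²/(N·c) + f = 16²/(18 × 0.006) + 16 = 256/0.108 + 16 ≈ 2386.4 mm ≈ 2.39 m.

2.39 m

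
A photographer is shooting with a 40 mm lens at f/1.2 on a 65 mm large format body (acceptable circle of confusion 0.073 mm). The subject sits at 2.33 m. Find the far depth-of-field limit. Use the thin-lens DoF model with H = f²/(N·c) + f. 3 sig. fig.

2.66 m

Hyperfocal distance H = f²/(N·c) + f = 40²/(1.2 × 0.073) + 40 = 1600/0.0876 + 40 ≈ 18304.8 mm ≈ 18.30 m.
Far limit Df = s·(H − f)/(H − s) = 2330 × (18304.8 − 40) / (18304.8 − 2330) = 2330 × 18264.8 / 15974.8 ≈ 2664.0 mm ≈ 2.66 m.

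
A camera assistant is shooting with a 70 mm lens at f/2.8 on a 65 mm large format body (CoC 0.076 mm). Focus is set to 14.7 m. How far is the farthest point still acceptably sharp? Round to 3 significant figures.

Hyperfocal distance H = f²/(N·c) + f = 70²/(2.8 × 0.076) + 70 = 4900/0.2128 + 70 ≈ 23096.3 mm ≈ 23.10 m.
Far limit Df = s·(H − f)/(H − s) = 14700 × (23096.3 − 70) / (23096.3 − 14700) = 14700 × 23026.3 / 8396.3 ≈ 40314 mm ≈ 40.3 m.

40.3 m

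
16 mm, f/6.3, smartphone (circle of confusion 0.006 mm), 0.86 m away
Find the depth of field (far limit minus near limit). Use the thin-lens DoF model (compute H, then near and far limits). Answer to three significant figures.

Hyperfocal distance H = f²/(N·c) + f = 16²/(6.3 × 0.006) + 16 = 256/0.0378 + 16 ≈ 6788.5 mm ≈ 6.788 m.
Near limit Dn = s·(H − f)/(H + s − 2f) = 860 × (6788.5 − 16) / (6788.5 + 860 − 2 × 16) = 860 × 6772.5 / 7616.5 ≈ 764.70 mm.
Far limit Df = s·(H − f)/(H − s) = 860 × (6788.5 − 16) / (6788.5 − 860) = 860 × 6772.5 / 5928.5 ≈ 982.43 mm.
Depth of field = Df − Dn = 982.43 − 764.70 ≈ 217.73 mm.

218 mm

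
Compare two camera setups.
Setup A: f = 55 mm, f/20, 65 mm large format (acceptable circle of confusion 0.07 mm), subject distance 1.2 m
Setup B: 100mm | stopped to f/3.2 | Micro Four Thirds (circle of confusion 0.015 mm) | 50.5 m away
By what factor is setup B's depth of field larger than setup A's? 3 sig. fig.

14.7

Setup A: H = 55²/(20×0.07) + 55 ≈ 2215.7 mm; DoF = Df − Dn = 2552.7 − 784.4 ≈ 1768.3 mm.
Setup B: H = 100²/(3.2×0.015) + 100 ≈ 208433.3 mm; DoF = Df − Dn = 66616 − 40663 ≈ 25953 mm.
Ratio = 25953 / 1768.3 ≈ 14.7.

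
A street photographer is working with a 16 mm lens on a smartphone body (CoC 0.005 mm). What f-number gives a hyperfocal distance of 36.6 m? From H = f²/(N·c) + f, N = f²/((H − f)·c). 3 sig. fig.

Rearrange H = f²/(N·c) + f for N: N = f² / ((H − f)·c).
N = 16² / ((36600 − 16) × 0.005) = 256 / 182.9 ≈ 1.40.

f/1.40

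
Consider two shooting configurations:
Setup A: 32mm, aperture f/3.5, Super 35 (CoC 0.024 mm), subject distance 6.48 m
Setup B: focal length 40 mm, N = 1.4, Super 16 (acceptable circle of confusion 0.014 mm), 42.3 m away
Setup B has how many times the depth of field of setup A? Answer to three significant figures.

6.29

Setup A: H = 32²/(3.5×0.024) + 32 ≈ 12222.5 mm; DoF = Df − Dn = 13756.1 − 4238.2 ≈ 9517.9 mm.
Setup B: H = 40²/(1.4×0.014) + 40 ≈ 81672.7 mm; DoF = Df − Dn = 87702 − 27871 ≈ 59831 mm.
Ratio = 59831 / 9517.9 ≈ 6.29.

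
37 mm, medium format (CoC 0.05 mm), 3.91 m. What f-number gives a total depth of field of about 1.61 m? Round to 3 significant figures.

Write h = H − f = f²/(N·c). The thin-lens limits are Dn = s·h/(h + (s−f)) and Df = s·h/(h − (s−f)), so DoF = Df − Dn = 2·s·(s−f)·h / (h² − (s−f)²).
That is a quadratic in h: DoF·h² − 2·s·(s−f)·h − DoF·(s−f)² = 0 ⇒ h = (s−f)·(s + √(s² + DoF²)) / DoF = 3873 × (3910 + √(3910² + 1610²)) / 1610 = 3873 × (3910 + 4228.50) / 1610 ≈ 19578 mm.
Then N = f²/(c·h) = 37² / (0.05 × 19578) = 1369 / 978.89 ≈ 1.40.

f/1.40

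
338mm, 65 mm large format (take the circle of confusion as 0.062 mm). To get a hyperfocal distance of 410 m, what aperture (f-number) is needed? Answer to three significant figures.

f/4.50

Rearrange H = f²/(N·c) + f for N: N = f² / ((H − f)·c).
N = 338² / ((410000 − 338) × 0.062) = 114244 / 25399 ≈ 4.50.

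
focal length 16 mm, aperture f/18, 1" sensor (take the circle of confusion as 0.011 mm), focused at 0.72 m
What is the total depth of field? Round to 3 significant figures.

Hyperfocal distance H = f²/(N·c) + f = 16²/(18 × 0.011) + 16 = 256/0.198 + 16 ≈ 1308.9 mm ≈ 1.309 m.
Near limit Dn = s·(H − f)/(H + s − 2f) = 720 × (1308.9 − 16) / (1308.9 + 720 − 2 × 16) = 720 × 1292.9 / 1996.9 ≈ 466.2 mm.
Far limit Df = s·(H − f)/(H − s) = 720 × (1308.9 − 16) / (1308.9 − 720) = 720 × 1292.9 / 588.9 ≈ 1580.7 mm.
Depth of field = Df − Dn = 1580.7 − 466.2 ≈ 1114.5 mm ≈ 1.11 m.

1.11 m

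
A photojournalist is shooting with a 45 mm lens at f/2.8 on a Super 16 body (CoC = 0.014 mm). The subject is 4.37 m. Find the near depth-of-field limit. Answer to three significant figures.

Hyperfocal distance H = f²/(N·c) + f = 45²/(2.8 × 0.014) + 45 = 2025/0.0392 + 45 ≈ 51703.2 mm ≈ 51.70 m.
Near limit Dn = s·(H − f)/(H + s − 2f) = 4370 × (51703.2 − 45) / (51703.2 + 4370 − 2 × 45) = 4370 × 51658.2 / 55983.2 ≈ 4032.4 mm ≈ 4.03 m.

4.03 m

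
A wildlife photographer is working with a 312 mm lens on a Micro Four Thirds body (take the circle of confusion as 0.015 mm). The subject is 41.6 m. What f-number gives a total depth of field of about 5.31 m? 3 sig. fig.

f/9.99

Write h = H − f = f²/(N·c). The thin-lens limits are Dn = s·h/(h + (s−f)) and Df = s·h/(h − (s−f)), so DoF = Df − Dn = 2·s·(s−f)·h / (h² − (s−f)²).
That is a quadratic in h: DoF·h² − 2·s·(s−f)·h − DoF·(s−f)² = 0 ⇒ h = (s−f)·(s + √(s² + DoF²)) / DoF = 41288 × (41600 + √(41600² + 5310²)) / 5310 = 41288 × (41600 + 41937.5) / 5310 ≈ 649548 mm.
Then N = f²/(c·h) = 312² / (0.015 × 649548) = 97344 / 9743.2 ≈ 9.99.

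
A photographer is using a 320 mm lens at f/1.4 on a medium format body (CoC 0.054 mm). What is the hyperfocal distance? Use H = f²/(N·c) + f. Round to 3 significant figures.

1350 m

Hyperfocal distance H = f²/(N·c) + f = 320²/(1.4 × 0.054) + 320 = 102400/0.0756 + 320 ≈ 1354817.4 mm ≈ 1350 m.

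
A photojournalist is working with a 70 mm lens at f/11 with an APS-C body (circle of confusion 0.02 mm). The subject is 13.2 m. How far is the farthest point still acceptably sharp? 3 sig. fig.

32.2 m

Hyperfocal distance H = f²/(N·c) + f = 70²/(11 × 0.02) + 70 = 4900/0.22 + 70 ≈ 22342.7 mm ≈ 22.34 m.
Far limit Df = s·(H − f)/(H − s) = 13200 × (22342.7 − 70) / (22342.7 − 13200) = 13200 × 22272.7 / 9142.7 ≈ 32157 mm ≈ 32.2 m.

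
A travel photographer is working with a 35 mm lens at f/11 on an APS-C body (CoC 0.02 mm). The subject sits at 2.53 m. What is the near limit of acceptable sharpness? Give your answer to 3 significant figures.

1.75 m

Hyperfocal distance H = f²/(N·c) + f = 35²/(11 × 0.02) + 35 = 1225/0.22 + 35 ≈ 5603.2 mm ≈ 5.603 m.
Near limit Dn = s·(H − f)/(H + s − 2f) = 2530 × (5603.2 − 35) / (5603.2 + 2530 − 2 × 35) = 2530 × 5568.2 / 8063.2 ≈ 1747.1 mm ≈ 1.75 m.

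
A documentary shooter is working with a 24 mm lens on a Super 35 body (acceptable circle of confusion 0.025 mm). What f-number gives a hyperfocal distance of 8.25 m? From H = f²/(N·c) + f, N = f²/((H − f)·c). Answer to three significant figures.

f/2.80

Rearrange H = f²/(N·c) + f for N: N = f² / ((H − f)·c).
N = 24² / ((8250 − 24) × 0.025) = 576 / 205.7 ≈ 2.80.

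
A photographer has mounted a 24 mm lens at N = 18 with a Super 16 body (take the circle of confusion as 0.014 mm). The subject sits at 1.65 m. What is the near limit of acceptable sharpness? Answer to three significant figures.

Hyperfocal distance H = f²/(N·c) + f = 24²/(18 × 0.014) + 24 = 576/0.252 + 24 ≈ 2309.7 mm ≈ 2.310 m.
Near limit Dn = s·(H − f)/(H + s − 2f) = 1650 × (2309.7 − 24) / (2309.7 + 1650 − 2 × 24) = 1650 × 2285.7 / 3911.7 ≈ 964.14 mm ≈ 0.964 m.

0.964 m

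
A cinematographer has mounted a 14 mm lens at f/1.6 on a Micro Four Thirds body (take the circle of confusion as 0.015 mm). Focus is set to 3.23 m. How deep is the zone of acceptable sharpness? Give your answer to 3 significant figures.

3.01 m

Hyperfocal distance H = f²/(N·c) + f = 14²/(1.6 × 0.015) + 14 = 196/0.024 + 14 ≈ 8180.7 mm ≈ 8.181 m.
Near limit Dn = s·(H − f)/(H + s − 2f) = 3230 × (8180.7 − 14) / (8180.7 + 3230 − 2 × 14) = 3230 × 8166.7 / 11382.7 ≈ 2317.4 mm.
Far limit Df = s·(H − f)/(H − s) = 3230 × (8180.7 − 14) / (8180.7 − 3230) = 3230 × 8166.7 / 4950.7 ≈ 5328.2 mm.
Depth of field = Df − Dn = 5328.2 − 2317.4 ≈ 3010.8 mm ≈ 3.01 m.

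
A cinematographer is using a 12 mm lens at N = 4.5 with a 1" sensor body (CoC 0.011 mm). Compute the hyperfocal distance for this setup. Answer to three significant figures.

Hyperfocal distance H = f²/(N·c) + f = 12²/(4.5 × 0.011) + 12 = 144/0.0495 + 12 ≈ 2921.1 mm ≈ 2.92 m.

2.92 m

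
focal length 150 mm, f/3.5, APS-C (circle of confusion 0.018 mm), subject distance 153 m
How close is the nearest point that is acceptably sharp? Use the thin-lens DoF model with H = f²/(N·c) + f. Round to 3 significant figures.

Hyperfocal distance H = f²/(N·c) + f = 150²/(3.5 × 0.018) + 150 = 22500/0.063 + 150 ≈ 357292.9 mm ≈ 357.3 m.
Near limit Dn = s·(H − f)/(H + s − 2f) = 153000 × (357292.9 − 150) / (357292.9 + 153000 − 2 × 150) = 153000 × 357142.9 / 509992.9 ≈ 107144 mm ≈ 107 m.

107 m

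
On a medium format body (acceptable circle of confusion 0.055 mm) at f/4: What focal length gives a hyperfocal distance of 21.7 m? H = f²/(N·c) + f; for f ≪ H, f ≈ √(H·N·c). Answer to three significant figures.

From H = f²/(N·c) + f, with f ≪ H: f ≈ √(H·N·c) = √(21700 × 4 × 0.055) = √4774.0 ≈ 69.09 mm.
Exact: f² + N·c·f − N·c·H = 0 ⇒ f = (−N·c + √((N·c)² + 4·N·c·H))/2 = (−0.22 + √19096)/2 ≈ 68.984 mm ≈ 69.0 mm.

69.0 mm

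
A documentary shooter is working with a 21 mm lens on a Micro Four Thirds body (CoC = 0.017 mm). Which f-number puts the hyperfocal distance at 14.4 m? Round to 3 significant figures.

f/1.80

Rearrange H = f²/(N·c) + f for N: N = f² / ((H − f)·c).
N = 21² / ((14400 − 21) × 0.017) = 441 / 244.4 ≈ 1.80.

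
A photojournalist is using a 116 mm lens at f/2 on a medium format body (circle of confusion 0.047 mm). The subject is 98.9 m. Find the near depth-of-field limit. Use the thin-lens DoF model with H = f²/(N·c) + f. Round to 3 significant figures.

58.5 m

Hyperfocal distance H = f²/(N·c) + f = 116²/(2 × 0.047) + 116 = 13456/0.094 + 116 ≈ 143264.9 mm ≈ 143.3 m.
Near limit Dn = s·(H − f)/(H + s − 2f) = 98900 × (143264.9 − 116) / (143264.9 + 98900 − 2 × 116) = 98900 × 143148.9 / 241932.9 ≈ 58518 mm ≈ 58.5 m.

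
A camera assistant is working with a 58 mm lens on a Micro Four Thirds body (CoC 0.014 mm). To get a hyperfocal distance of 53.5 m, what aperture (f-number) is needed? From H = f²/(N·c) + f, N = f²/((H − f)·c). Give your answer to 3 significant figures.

f/4.50

Rearrange H = f²/(N·c) + f for N: N = f² / ((H − f)·c).
N = 58² / ((53500 − 58) × 0.014) = 3364 / 748.2 ≈ 4.50.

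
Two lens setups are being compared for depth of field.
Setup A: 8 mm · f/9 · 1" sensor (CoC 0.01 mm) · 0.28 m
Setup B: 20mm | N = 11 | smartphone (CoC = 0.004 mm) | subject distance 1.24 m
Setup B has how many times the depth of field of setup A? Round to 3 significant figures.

1.35

Setup A: H = 8²/(9×0.01) + 8 ≈ 719.1 mm; DoF = Df − Dn = 453.44 − 202.53 ≈ 250.91 mm.
Setup B: H = 20²/(11×0.004) + 20 ≈ 9110.9 mm; DoF = Df − Dn = 1432.20 − 1093.28 ≈ 338.92 mm.
Ratio = 338.92 / 250.91 ≈ 1.35.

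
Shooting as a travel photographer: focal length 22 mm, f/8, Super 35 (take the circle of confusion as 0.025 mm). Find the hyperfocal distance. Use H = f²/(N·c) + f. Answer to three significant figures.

2.44 m

Hyperfocal distance H = f²/(N·c) + f = 22²/(8 × 0.025) + 22 = 484/0.2 + 22 ≈ 2442.0 mm ≈ 2.44 m.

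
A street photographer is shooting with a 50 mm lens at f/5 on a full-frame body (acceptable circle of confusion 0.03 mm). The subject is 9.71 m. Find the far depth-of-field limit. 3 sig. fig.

23.1 m

Hyperfocal distance H = f²/(N·c) + f = 50²/(5 × 0.03) + 50 = 2500/0.15 + 50 ≈ 16716.7 mm ≈ 16.72 m.
Far limit Df = s·(H − f)/(H − s) = 9710 × (16716.7 − 50) / (16716.7 − 9710) = 9710 × 16666.7 / 7006.7 ≈ 23097 mm ≈ 23.1 m.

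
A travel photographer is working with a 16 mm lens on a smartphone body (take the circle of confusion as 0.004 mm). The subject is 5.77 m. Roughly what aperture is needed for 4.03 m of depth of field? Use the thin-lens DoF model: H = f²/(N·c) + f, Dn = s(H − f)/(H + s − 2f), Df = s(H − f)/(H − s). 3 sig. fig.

f/3.50

Write h = H − f = f²/(N·c). The thin-lens limits are Dn = s·h/(h + (s−f)) and Df = s·h/(h − (s−f)), so DoF = Df − Dn = 2·s·(s−f)·h / (h² − (s−f)²).
That is a quadratic in h: DoF·h² − 2·s·(s−f)·h − DoF·(s−f)² = 0 ⇒ h = (s−f)·(s + √(s² + DoF²)) / DoF = 5754 × (5770 + √(5770² + 4030²)) / 4030 = 5754 × (5770 + 7038.03) / 4030 ≈ 18287 mm.
Then N = f²/(c·h) = 16² / (0.004 × 18287) = 256 / 73.149 ≈ 3.50.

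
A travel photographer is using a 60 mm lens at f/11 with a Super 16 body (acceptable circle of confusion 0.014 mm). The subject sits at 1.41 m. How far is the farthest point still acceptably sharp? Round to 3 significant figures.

Hyperfocal distance H = f²/(N·c) + f = 60²/(11 × 0.014) + 60 = 3600/0.154 + 60 ≈ 23436.6 mm ≈ 23.44 m.
Far limit Df = s·(H − f)/(H − s) = 1410 × (23436.6 − 60) / (23436.6 − 1410) = 1410 × 23376.6 / 22026.6 ≈ 1496.4 mm ≈ 1.50 m.

1.50 m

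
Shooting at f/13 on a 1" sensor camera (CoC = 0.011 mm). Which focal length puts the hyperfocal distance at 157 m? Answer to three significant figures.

From H = f²/(N·c) + f, with f ≪ H: f ≈ √(H·N·c) = √(157000 × 13 × 0.011) = √22451 ≈ 149.8 mm.
The +f correction barely moves this — solving exactly, f² + N·c·f − N·c·H = 0 ⇒ f = (−N·c + √((N·c)² + 4·N·c·H))/2 = (−0.143 + √89804)/2 ≈ 149.77 mm, so f ≈ 150 mm.

150 mm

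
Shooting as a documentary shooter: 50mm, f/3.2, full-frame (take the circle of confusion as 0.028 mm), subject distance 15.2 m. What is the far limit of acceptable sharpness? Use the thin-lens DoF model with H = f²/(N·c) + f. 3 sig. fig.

Hyperfocal distance H = f²/(N·c) + f = 50²/(3.2 × 0.028) + 50 = 2500/0.0896 + 50 ≈ 27951.8 mm ≈ 27.95 m.
Far limit Df = s·(H − f)/(H − s) = 15200 × (27951.8 − 50) / (27951.8 − 15200) = 15200 × 27901.8 / 12751.8 ≈ 33259 mm ≈ 33.3 m.

33.3 m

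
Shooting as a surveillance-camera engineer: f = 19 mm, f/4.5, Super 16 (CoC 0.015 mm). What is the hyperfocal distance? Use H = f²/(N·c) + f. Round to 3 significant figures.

Hyperfocal distance H = f²/(N·c) + f = 19²/(4.5 × 0.015) + 19 = 361/0.0675 + 19 ≈ 5367.1 mm ≈ 5.37 m.

5.37 m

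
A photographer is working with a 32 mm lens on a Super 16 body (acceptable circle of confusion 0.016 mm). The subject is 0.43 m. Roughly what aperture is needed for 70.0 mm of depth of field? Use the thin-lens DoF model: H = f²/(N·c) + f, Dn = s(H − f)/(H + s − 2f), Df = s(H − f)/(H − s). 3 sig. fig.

Write h = H − f = f²/(N·c). The thin-lens limits are Dn = s·h/(h + (s−f)) and Df = s·h/(h − (s−f)), so DoF = Df − Dn = 2·s·(s−f)·h / (h² − (s−f)²).
That is a quadratic in h: DoF·h² − 2·s·(s−f)·h − DoF·(s−f)² = 0 ⇒ h = (s−f)·(s + √(s² + DoF²)) / DoF = 398 × (430 + √(430² + 70²)) / 70 = 398 × (430 + 435.660) / 70 ≈ 4921.9 mm.
Then N = f²/(c·h) = 32² / (0.016 × 4921.9) = 1024 / 78.750 ≈ 13.

f/13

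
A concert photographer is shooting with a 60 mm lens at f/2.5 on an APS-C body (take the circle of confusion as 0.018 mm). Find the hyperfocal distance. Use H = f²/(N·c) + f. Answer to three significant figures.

80.1 m

Hyperfocal distance H = f²/(N·c) + f = 60²/(2.5 × 0.018) + 60 = 3600/0.045 + 60 ≈ 80060.0 mm ≈ 80.1 m.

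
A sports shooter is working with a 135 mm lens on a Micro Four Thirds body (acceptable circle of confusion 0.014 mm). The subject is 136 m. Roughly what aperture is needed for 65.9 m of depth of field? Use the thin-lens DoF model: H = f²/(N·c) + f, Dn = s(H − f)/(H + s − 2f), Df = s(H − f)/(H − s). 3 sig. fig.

Write h = H − f = f²/(N·c). The thin-lens limits are Dn = s·h/(h + (s−f)) and Df = s·h/(h − (s−f)), so DoF = Df − Dn = 2·s·(s−f)·h / (h² − (s−f)²).
That is a quadratic in h: DoF·h² − 2·s·(s−f)·h − DoF·(s−f)² = 0 ⇒ h = (s−f)·(s + √(s² + DoF²)) / DoF = 135865 × (136000 + √(136000² + 65900²)) / 65900 = 135865 × (136000 + 151125) / 65900 ≈ 591961 mm.
Then N = f²/(c·h) = 135² / (0.014 × 591961) = 18225 / 8287.5 ≈ 2.20.

f/2.20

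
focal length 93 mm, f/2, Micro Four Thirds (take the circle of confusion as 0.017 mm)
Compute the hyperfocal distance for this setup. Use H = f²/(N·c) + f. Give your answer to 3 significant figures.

254 m

Hyperfocal distance H = f²/(N·c) + f = 93²/(2 × 0.017) + 93 = 8649/0.034 + 93 ≈ 254475.4 mm ≈ 254 m.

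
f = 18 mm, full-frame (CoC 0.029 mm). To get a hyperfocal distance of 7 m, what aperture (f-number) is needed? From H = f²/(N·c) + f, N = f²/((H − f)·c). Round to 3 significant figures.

f/1.60

Rearrange H = f²/(N·c) + f for N: N = f² / ((H − f)·c).
N = 18² / ((7000 − 18) × 0.029) = 324 / 202.5 ≈ 1.60.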